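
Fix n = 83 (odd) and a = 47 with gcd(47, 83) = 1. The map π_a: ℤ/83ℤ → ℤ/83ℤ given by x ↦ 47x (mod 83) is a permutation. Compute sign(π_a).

Orbit of 47 under x↦47x: [47, 51, 73, 28, 71, 17, 52]… (length divides ord_83(47)).
Cycle lengths of π_47 on ℤ/83ℤ: [82, 1]; 2 cycles in total.
Σ(ℓ_i−1) = 83−2 = 81; sign = (−1)^81 = -1.
Check: (47/83) = -1 by Zolotarev.

-1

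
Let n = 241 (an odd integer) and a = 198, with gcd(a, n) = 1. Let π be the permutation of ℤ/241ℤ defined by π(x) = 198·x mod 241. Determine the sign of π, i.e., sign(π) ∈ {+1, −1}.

Trace 93: π^k(93) = [93, 98, 124, 211, 85, 201, 33] for k=0..6.
Cycle lengths of π_198 on ℤ/241ℤ: [80, 80, 80, 1]; 4 cycles in total.
sign(π) = (−1)^{n − #cycles} = (−1)^{241−4} = (−1)^237 = -1.
Check: (198/241) = -1 by Zolotarev.

-1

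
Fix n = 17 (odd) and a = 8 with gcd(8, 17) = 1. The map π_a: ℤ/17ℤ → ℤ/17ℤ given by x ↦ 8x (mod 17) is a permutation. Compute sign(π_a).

Start at x=1: 1 → 8 → 13 → 2 → 16 → 9 → 4 → … (one orbit).
3 cycles of lengths [8, 8, 1].
17 − 3 = 14 transpositions; sign(π) = (−1)^14 = +1.
Zolotarev: (8|17) = +1, matching the cycle-count sign.

+1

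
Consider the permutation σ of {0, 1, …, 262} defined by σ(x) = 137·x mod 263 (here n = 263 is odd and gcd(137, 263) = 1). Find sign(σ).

+1

Start at x=147: 147 → 151 → 173 → 31 → 39 → 83 → 62 → … (one orbit).
Cycle lengths of π_137 on ℤ/263ℤ: [131, 131, 1]; 3 cycles in total.
263 − 3 = 260 transpositions; sign(π) = (−1)^260 = +1.
Via Zolotarev, sign(π_{137}) = (137|263) = +1.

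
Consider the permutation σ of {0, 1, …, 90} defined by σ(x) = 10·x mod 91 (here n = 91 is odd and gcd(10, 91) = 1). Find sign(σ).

Start at x=90: 90 → 81 → 82 → 1 → 10 → 9 → 90 (one orbit).
The orbit structure of x ↦ 10x mod 91: 16 orbits of sizes [6, 6, 6, 6, 6, 6, 6, 6, 6, 6, 6, 6, 6, 6, 6, 1].
n − c = 91 − 16 = 75; sign = (−1)^75 = -1.
Via Zolotarev, sign(π_{10}) = (10|91) = -1.

-1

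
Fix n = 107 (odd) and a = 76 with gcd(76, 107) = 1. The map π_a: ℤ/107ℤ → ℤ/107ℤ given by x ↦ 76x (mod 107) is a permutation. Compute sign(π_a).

+1

Start at x=1: 1 → 76 → 105 → 62 → 4 → 90 → 99 → … (one orbit).
Cycle lengths of π_76 on ℤ/107ℤ: [53, 53, 1]; 3 cycles in total.
sign(π) = (−1)^{n − #cycles} = (−1)^{107−3} = (−1)^104 = +1.
Zolotarev: (76|107) = +1, matching the cycle-count sign.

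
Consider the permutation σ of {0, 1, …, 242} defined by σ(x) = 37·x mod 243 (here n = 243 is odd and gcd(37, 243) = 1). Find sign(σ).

+1

Start at x=73: 73 → 28 → 64 → 181 → 136 → 172 → 46 → … (one orbit).
π_37 has 27 disjoint cycles with lengths [27, 27, 27, 27, 27, 27, 9, 9, 9, 9, 9, 9, 3, 3, 3, 3, 3, 3, 1, 1, 1, 1, 1, 1, 1, 1, 1] on {0,…,242}.
n − c = 243 − 27 = 216; sign = (−1)^216 = +1.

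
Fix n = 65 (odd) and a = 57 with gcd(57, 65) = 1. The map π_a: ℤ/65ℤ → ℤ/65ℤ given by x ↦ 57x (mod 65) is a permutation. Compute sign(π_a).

+1

Trace 8: π^k(8) = [8, 1, 57, 64] for k=0..3.
Cycle type of π: 4×16 + 1; total 17 cycles.
Σ(ℓ_i−1) = 65−17 = 48; sign = (−1)^48 = +1.
The Jacobi symbol (57|65) = +1 (Zolotarev) agrees.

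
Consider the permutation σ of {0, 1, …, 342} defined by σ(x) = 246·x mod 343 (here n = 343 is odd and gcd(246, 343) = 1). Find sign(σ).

Start at x=50: 50 → 295 → 197 → 99 → 1 → 246 → 148 → 50 (one orbit).
91 cycles of lengths [7, 7, 7, 7, 7, 7, 7, 7, 7, 7, 7, 7, 7, 7, 7, 7, 7, 7, 7, 7, 7, 7, 7, 7, 7, 7, 7, 7, 7, 7, 7, 7, 7, 7, 7, 7, 7, 7, 7, 7, 7, 7, 1, 1, 1, 1, 1, 1, 1, 1, 1, 1, 1, 1, 1, 1, 1, 1, 1, 1, 1, 1, 1, 1, 1, 1, 1, 1, 1, 1, 1, 1, 1, 1, 1, 1, 1, 1, 1, 1, 1, 1, 1, 1, 1, 1, 1, 1, 1, 1, 1].
sign(π) = (−1)^{n − #cycles} = (−1)^{343−91} = (−1)^252 = +1.
Check: (246/343) = +1 by Zolotarev.

+1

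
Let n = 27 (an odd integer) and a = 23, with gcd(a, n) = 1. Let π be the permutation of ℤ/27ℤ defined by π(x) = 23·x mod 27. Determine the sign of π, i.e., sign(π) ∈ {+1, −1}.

Trace 22: π^k(22) = [22, 20, 1, 23, 16, 17, 13] for k=0..6.
The orbit structure of x ↦ 23x mod 27: 4 orbits of sizes [18, 6, 2, 1].
4 cycles on 27: each ℓ→(−1)^(ℓ−1), product (−1)^23 = -1.
Check: (23/27) = -1 by Zolotarev.

-1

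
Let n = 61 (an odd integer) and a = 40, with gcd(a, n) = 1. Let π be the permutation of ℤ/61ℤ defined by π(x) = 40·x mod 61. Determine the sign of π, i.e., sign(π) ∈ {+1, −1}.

-1

Trace 47: π^k(47) = [47, 50, 48, 29, 1, 40, 14] for k=0..6.
The orbit structure of x ↦ 40x mod 61: 6 orbits of sizes [12, 12, 12, 12, 12, 1].
n − c = 61 − 6 = 55; sign = (−1)^55 = -1.
The Jacobi symbol (40|61) = -1 (Zolotarev) agrees.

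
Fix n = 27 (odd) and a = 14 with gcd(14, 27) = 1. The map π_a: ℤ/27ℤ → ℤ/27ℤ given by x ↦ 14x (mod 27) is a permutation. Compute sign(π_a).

-1

Trace 8: π^k(8) = [8, 4, 2, 1, 14, 7, 17] for k=0..6.
The orbit structure of x ↦ 14x mod 27: 4 orbits of sizes [18, 6, 2, 1].
4 cycles on 27: each ℓ→(−1)^(ℓ−1), product (−1)^23 = -1.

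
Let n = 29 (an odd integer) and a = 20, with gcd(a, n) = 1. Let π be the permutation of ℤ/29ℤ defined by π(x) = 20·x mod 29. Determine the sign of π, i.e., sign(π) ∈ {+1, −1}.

Start at x=1: 1 → 20 → 23 → 25 → 7 → 24 → 16 → 1 (one orbit).
5 cycles of lengths [7, 7, 7, 7, 1].
5 cycles on 29: each ℓ→(−1)^(ℓ−1), product (−1)^24 = +1.
Check: (20/29) = +1 by Zolotarev.

+1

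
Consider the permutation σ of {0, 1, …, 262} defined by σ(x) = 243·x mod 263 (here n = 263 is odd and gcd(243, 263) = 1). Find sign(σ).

+1

Start at x=96: 96 → 184 → 2 → 223 → 11 → 43 → 192 → … (one orbit).
Cycle lengths of π_243 on ℤ/263ℤ: [131, 131, 1]; 3 cycles in total.
sign(π) = (−1)^{n − #cycles} = (−1)^{263−3} = (−1)^260 = +1.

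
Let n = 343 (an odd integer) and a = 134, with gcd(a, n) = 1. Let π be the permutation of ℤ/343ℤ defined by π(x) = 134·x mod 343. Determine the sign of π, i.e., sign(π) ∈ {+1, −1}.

Trace 281: π^k(281) = [281, 267, 106, 141, 29, 113, 50] for k=0..6.
19 cycles of lengths [49, 49, 49, 49, 49, 49, 7, 7, 7, 7, 7, 7, 1, 1, 1, 1, 1, 1, 1].
343 − 19 = 324 transpositions; sign(π) = (−1)^324 = +1.

+1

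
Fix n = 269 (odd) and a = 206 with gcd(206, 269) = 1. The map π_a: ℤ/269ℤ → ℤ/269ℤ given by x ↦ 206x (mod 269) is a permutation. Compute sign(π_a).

-1

Start at x=173: 173 → 130 → 149 → 28 → 119 → 35 → 216 → … (one orbit).
Cycle lengths of π_206 on ℤ/269ℤ: [268, 1]; 2 cycles in total.
n − c = 269 − 2 = 267; sign = (−1)^267 = -1.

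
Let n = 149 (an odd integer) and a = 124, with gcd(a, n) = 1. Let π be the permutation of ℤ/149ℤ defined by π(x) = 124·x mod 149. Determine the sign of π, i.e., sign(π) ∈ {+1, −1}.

+1

Trace 76: π^k(76) = [76, 37, 118, 30, 144, 125, 4] for k=0..6.
The orbit structure of x ↦ 124x mod 149: 3 orbits of sizes [74, 74, 1].
149 − 3 = 146 transpositions; sign(π) = (−1)^146 = +1.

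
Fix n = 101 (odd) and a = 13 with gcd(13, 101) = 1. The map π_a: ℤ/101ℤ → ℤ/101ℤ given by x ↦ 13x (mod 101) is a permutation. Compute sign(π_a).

+1

Orbit of 47 under x↦13x: [47, 5, 65, 37, 77, 92, 85]… (length divides ord_101(13)).
Cycle lengths of π_13 on ℤ/101ℤ: [50, 50, 1]; 3 cycles in total.
Σ(ℓ_i−1) = 101−3 = 98; sign = (−1)^98 = +1.
Check: (13/101) = +1 by Zolotarev.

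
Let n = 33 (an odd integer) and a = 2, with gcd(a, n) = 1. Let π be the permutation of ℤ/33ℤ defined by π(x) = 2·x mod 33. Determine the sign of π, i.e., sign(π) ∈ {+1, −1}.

Orbit of 32 under x↦2x: [32, 31, 29, 25, 17, 1, 2]… (length divides ord_33(2)).
Cycle type of π: 10×3 + 2 + 1; total 5 cycles.
5 cycles on 33: each ℓ→(−1)^(ℓ−1), product (−1)^28 = +1.

+1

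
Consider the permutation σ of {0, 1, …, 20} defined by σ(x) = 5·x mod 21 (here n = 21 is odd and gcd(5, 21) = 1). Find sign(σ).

+1

Trace 4: π^k(4) = [4, 20, 16, 17, 1, 5] for k=0..5.
Cycle type of π: 6×3 + 2 + 1; total 5 cycles.
With 5 cycles on 21 points, sign = (−1)^{21−5} = +1.
Via Zolotarev, sign(π_{5}) = (5|21) = +1.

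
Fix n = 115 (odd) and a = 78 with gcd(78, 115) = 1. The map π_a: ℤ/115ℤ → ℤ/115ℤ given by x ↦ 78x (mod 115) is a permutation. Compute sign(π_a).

-1

Start at x=73: 73 → 59 → 2 → 41 → 93 → 9 → 12 → … (one orbit).
Cycle type of π: 44×2 + 11×2 + 4 + 1; total 6 cycles.
Σ(ℓ_i−1) = 115−6 = 109; sign = (−1)^109 = -1.
Check: (78/115) = -1 by Zolotarev.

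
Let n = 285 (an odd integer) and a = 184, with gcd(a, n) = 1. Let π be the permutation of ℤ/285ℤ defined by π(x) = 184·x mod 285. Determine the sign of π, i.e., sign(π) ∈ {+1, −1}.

-1

Orbit of 259 under x↦184x: [259, 61, 109, 106, 124, 16, 94]… (length divides ord_285(184)).
π_184 has 24 disjoint cycles with lengths [18, 18, 18, 18, 18, 18, 18, 18, 18, 18, 18, 18, 18, 18, 18, 2, 2, 2, 2, 2, 2, 1, 1, 1] on {0,…,284}.
With 24 cycles on 285 points, sign = (−1)^{285−24} = -1.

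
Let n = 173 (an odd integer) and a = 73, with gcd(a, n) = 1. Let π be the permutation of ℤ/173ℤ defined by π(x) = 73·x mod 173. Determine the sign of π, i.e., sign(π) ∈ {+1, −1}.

+1

Trace 60: π^k(60) = [60, 55, 36, 33, 160, 89, 96] for k=0..6.
π_73 has 3 disjoint cycles with lengths [86, 86, 1] on {0,…,172}.
Σ(ℓ_i−1) = 173−3 = 170; sign = (−1)^170 = +1.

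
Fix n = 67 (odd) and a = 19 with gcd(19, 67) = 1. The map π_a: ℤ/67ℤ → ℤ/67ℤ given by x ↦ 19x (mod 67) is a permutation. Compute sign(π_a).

+1

Start at x=65: 65 → 29 → 15 → 17 → 55 → 40 → 23 → … (one orbit).
π_19 has 3 disjoint cycles with lengths [33, 33, 1] on {0,…,66}.
67 − 3 = 64 transpositions; sign(π) = (−1)^64 = +1.
Via Zolotarev, sign(π_{19}) = (19|67) = +1.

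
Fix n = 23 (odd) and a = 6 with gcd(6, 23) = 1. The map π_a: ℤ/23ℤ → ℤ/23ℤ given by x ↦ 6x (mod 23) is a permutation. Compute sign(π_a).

Orbit of 6 under x↦6x: [6, 13, 9, 8, 2, 12, 3]… (length divides ord_23(6)).
The orbit structure of x ↦ 6x mod 23: 3 orbits of sizes [11, 11, 1].
n − c = 23 − 3 = 20; sign = (−1)^20 = +1.
(6|23)_J = +1 (Zolotarev's lemma cross-check).

+1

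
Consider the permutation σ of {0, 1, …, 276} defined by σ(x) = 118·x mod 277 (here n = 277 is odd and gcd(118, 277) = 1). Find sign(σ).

Trace 19: π^k(19) = [19, 26, 21, 262, 169, 275, 41] for k=0..6.
π_118 has 4 disjoint cycles with lengths [92, 92, 92, 1] on {0,…,276}.
n − c = 277 − 4 = 273; sign = (−1)^273 = -1.
The Jacobi symbol (118|277) = -1 (Zolotarev) agrees.

-1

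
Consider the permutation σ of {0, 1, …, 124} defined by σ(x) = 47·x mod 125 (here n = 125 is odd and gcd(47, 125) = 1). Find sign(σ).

Orbit of 113 under x↦47x: [113, 61, 117, 124, 78, 41, 52]… (length divides ord_125(47)).
Decompose π into cycles: lengths [100, 20, 4, 1] (4 cycles, including the fixed point 0).
4 cycles on 125: each ℓ→(−1)^(ℓ−1), product (−1)^121 = -1.

-1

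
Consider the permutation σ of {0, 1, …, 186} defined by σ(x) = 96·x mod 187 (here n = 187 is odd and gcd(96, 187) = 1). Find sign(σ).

Trace 64: π^k(64) = [64, 160, 26, 65, 69, 79, 104] for k=0..6.
Cycle type of π: 80×2 + 16 + 10 + 1; total 5 cycles.
With 5 cycles on 187 points, sign = (−1)^{187−5} = +1.
Via Zolotarev, sign(π_{96}) = (96|187) = +1.

+1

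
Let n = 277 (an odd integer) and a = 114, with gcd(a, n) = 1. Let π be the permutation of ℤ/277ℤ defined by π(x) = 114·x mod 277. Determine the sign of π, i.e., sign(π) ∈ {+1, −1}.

Trace 24: π^k(24) = [24, 243, 2, 228, 231, 19, 227] for k=0..6.
2 cycles of lengths [276, 1].
With 2 cycles on 277 points, sign = (−1)^{277−2} = -1.
Zolotarev: (114|277) = -1, matching the cycle-count sign.

-1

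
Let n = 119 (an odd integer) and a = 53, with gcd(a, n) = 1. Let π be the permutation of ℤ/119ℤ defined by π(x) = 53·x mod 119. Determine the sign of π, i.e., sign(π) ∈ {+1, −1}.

Trace 4: π^k(4) = [4, 93, 50, 32, 30, 43, 18] for k=0..6.
9 cycles of lengths [24, 24, 24, 24, 8, 8, 3, 3, 1].
9 cycles on 119: each ℓ→(−1)^(ℓ−1), product (−1)^110 = +1.
Via Zolotarev, sign(π_{53}) = (53|119) = +1.

+1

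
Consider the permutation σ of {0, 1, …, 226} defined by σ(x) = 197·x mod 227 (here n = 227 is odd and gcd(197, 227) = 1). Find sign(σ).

Orbit of 132 under x↦197x: [132, 126, 79, 127, 49, 119, 62]… (length divides ord_227(197)).
Cycle lengths of π_197 on ℤ/227ℤ: [226, 1]; 2 cycles in total.
sign(π) = (−1)^{n − #cycles} = (−1)^{227−2} = (−1)^225 = -1.

-1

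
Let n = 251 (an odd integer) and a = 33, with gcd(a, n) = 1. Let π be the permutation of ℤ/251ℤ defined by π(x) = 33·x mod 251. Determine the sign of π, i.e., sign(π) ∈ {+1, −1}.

-1

Trace 244: π^k(244) = [244, 20, 158, 194, 127, 175, 2] for k=0..6.
π_33 has 2 disjoint cycles with lengths [250, 1] on {0,…,250}.
2 cycles on 251: each ℓ→(−1)^(ℓ−1), product (−1)^249 = -1.
Via Zolotarev, sign(π_{33}) = (33|251) = -1.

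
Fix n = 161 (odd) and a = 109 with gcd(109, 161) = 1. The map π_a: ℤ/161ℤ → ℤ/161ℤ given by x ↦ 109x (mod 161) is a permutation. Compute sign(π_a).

-1

Start at x=16: 16 → 134 → 116 → 86 → 36 → 60 → 100 → … (one orbit).
Cycle lengths of π_109 on ℤ/161ℤ: [66, 66, 22, 3, 3, 1]; 6 cycles in total.
With 6 cycles on 161 points, sign = (−1)^{161−6} = -1.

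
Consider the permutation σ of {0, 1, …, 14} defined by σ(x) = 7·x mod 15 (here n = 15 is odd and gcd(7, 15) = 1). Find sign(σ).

-1

Orbit of 4 under x↦7x: [4, 13, 1, 7]… (length divides ord_15(7)).
Decompose π into cycles: lengths [4, 4, 4, 1, 1, 1] (6 cycles, including the fixed point 0).
Σ(ℓ_i−1) = 15−6 = 9; sign = (−1)^9 = -1.
(7|15)_J = -1 (Zolotarev's lemma cross-check).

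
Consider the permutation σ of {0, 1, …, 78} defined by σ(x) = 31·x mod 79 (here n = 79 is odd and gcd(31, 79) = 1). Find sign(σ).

Orbit of 65 under x↦31x: [65, 40, 55, 46, 4, 45, 52]… (length divides ord_79(31)).
Decompose π into cycles: lengths [39, 39, 1] (3 cycles, including the fixed point 0).
Σ(ℓ_i−1) = 79−3 = 76; sign = (−1)^76 = +1.
The Jacobi symbol (31|79) = +1 (Zolotarev) agrees.

+1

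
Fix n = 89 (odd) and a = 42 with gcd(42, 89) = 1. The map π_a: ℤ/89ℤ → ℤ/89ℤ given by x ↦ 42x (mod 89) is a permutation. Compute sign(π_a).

Trace 10: π^k(10) = [10, 64, 18, 44, 68, 8, 69] for k=0..6.
Cycle lengths of π_42 on ℤ/89ℤ: [44, 44, 1]; 3 cycles in total.
89 − 3 = 86 transpositions; sign(π) = (−1)^86 = +1.
The Jacobi symbol (42|89) = +1 (Zolotarev) agrees.

+1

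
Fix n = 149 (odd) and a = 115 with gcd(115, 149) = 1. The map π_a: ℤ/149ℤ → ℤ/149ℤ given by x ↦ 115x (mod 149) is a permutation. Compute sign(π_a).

Start at x=59: 59 → 80 → 111 → 100 → 27 → 125 → 71 → … (one orbit).
Cycle type of π: 148 + 1; total 2 cycles.
n − c = 149 − 2 = 147; sign = (−1)^147 = -1.

-1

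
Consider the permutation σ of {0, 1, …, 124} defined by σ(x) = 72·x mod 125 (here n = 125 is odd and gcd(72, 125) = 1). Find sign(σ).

-1

Trace 58: π^k(58) = [58, 51, 47, 9, 23, 31, 107] for k=0..6.
Cycle lengths of π_72 on ℤ/125ℤ: [100, 20, 4, 1]; 4 cycles in total.
125 − 4 = 121 transpositions; sign(π) = (−1)^121 = -1.
(72|125)_J = -1 (Zolotarev's lemma cross-check).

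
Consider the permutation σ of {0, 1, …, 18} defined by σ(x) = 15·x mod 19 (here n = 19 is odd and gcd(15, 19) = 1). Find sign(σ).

-1

Orbit of 14 under x↦15x: [14, 1, 15, 16, 12, 9, 2]… (length divides ord_19(15)).
The orbit structure of x ↦ 15x mod 19: 2 orbits of sizes [18, 1].
2 cycles on 19: each ℓ→(−1)^(ℓ−1), product (−1)^17 = -1.
Via Zolotarev, sign(π_{15}) = (15|19) = -1.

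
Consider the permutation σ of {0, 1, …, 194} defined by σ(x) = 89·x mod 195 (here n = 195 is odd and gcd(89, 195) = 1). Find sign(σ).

+1

Orbit of 166 under x↦89x: [166, 149, 1, 89, 121, 44, 16]… (length divides ord_195(89)).
The orbit structure of x ↦ 89x mod 195: 23 orbits of sizes [12, 12, 12, 12, 12, 12, 12, 12, 12, 12, 12, 12, 12, 12, 12, 2, 2, 2, 2, 2, 2, 2, 1].
23 cycles on 195: each ℓ→(−1)^(ℓ−1), product (−1)^172 = +1.
Check: (89/195) = +1 by Zolotarev.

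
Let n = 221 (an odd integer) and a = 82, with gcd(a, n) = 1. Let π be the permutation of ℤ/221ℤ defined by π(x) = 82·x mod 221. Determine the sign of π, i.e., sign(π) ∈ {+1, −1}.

Start at x=10: 10 → 157 → 56 → 172 → 181 → 35 → 218 → … (one orbit).
π_82 has 8 disjoint cycles with lengths [48, 48, 48, 48, 16, 6, 6, 1] on {0,…,220}.
221 − 8 = 213 transpositions; sign(π) = (−1)^213 = -1.

-1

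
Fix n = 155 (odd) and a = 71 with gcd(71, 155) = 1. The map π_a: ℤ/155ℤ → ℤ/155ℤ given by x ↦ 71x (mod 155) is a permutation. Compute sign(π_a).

Trace 66: π^k(66) = [66, 36, 76, 126, 111, 131, 1] for k=0..6.
π_71 has 15 disjoint cycles with lengths [15, 15, 15, 15, 15, 15, 15, 15, 15, 15, 1, 1, 1, 1, 1] on {0,…,154}.
sign(π) = (−1)^{n − #cycles} = (−1)^{155−15} = (−1)^140 = +1.

+1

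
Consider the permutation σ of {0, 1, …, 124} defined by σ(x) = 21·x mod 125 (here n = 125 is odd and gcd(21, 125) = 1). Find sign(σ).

Trace 86: π^k(86) = [86, 56, 51, 71, 116, 61, 31] for k=0..6.
π_21 has 13 disjoint cycles with lengths [25, 25, 25, 25, 5, 5, 5, 5, 1, 1, 1, 1, 1] on {0,…,124}.
n − c = 125 − 13 = 112; sign = (−1)^112 = +1.
(21|125)_J = +1 (Zolotarev's lemma cross-check).

+1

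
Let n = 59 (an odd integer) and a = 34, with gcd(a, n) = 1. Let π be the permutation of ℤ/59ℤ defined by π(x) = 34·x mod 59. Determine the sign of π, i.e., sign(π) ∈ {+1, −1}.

-1

Orbit of 14 under x↦34x: [14, 4, 18, 22, 40, 3, 43]… (length divides ord_59(34)).
The orbit structure of x ↦ 34x mod 59: 2 orbits of sizes [58, 1].
sign(π) = (−1)^{n − #cycles} = (−1)^{59−2} = (−1)^57 = -1.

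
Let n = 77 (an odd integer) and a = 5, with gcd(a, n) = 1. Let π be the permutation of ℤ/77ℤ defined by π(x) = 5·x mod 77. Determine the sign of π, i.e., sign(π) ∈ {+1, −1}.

Trace 34: π^k(34) = [34, 16, 3, 15, 75, 67, 27] for k=0..6.
π_5 has 6 disjoint cycles with lengths [30, 30, 6, 5, 5, 1] on {0,…,76}.
n − c = 77 − 6 = 71; sign = (−1)^71 = -1.
The Jacobi symbol (5|77) = -1 (Zolotarev) agrees.

-1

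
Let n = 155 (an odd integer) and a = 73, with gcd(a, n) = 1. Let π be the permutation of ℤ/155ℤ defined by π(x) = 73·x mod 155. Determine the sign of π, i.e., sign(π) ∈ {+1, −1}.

+1

Trace 73: π^k(73) = [73, 59, 122, 71, 68, 4, 137] for k=0..6.
The orbit structure of x ↦ 73x mod 155: 5 orbits of sizes [60, 60, 30, 4, 1].
155 − 5 = 150 transpositions; sign(π) = (−1)^150 = +1.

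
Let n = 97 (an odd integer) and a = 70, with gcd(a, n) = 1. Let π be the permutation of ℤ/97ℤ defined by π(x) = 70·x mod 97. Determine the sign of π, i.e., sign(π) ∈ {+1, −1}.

Trace 64: π^k(64) = [64, 18, 96, 27, 47, 89, 22] for k=0..6.
Decompose π into cycles: lengths [16, 16, 16, 16, 16, 16, 1] (7 cycles, including the fixed point 0).
sign(π) = (−1)^{n − #cycles} = (−1)^{97−7} = (−1)^90 = +1.
Check: (70/97) = +1 by Zolotarev.

+1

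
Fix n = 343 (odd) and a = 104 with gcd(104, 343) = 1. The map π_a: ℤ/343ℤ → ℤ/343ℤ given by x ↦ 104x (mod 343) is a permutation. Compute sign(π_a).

Orbit of 99 under x↦104x: [99, 6, 281, 69, 316, 279, 204]… (length divides ord_343(104)).
Cycle lengths of π_104 on ℤ/343ℤ: [98, 98, 98, 14, 14, 14, 2, 2, 2, 1]; 10 cycles in total.
With 10 cycles on 343 points, sign = (−1)^{343−10} = -1.

-1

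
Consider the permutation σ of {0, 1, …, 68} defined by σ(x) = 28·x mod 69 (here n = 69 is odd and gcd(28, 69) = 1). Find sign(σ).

-1

Trace 67: π^k(67) = [67, 13, 19, 49, 61, 52, 7] for k=0..6.
6 cycles of lengths [22, 22, 22, 1, 1, 1].
With 6 cycles on 69 points, sign = (−1)^{69−6} = -1.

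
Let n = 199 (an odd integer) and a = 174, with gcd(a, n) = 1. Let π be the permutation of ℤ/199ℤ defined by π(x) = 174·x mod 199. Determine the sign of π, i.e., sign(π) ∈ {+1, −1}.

-1

Start at x=140: 140 → 82 → 139 → 107 → 111 → 11 → 123 → … (one orbit).
The orbit structure of x ↦ 174x mod 199: 4 orbits of sizes [66, 66, 66, 1].
n − c = 199 − 4 = 195; sign = (−1)^195 = -1.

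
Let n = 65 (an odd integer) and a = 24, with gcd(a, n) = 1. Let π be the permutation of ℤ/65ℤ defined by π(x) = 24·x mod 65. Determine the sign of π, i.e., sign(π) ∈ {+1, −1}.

-1

Trace 19: π^k(19) = [19, 1, 24, 56, 44, 16, 59] for k=0..6.
Cycle type of π: 12×5 + 2×2 + 1; total 8 cycles.
n − c = 65 − 8 = 57; sign = (−1)^57 = -1.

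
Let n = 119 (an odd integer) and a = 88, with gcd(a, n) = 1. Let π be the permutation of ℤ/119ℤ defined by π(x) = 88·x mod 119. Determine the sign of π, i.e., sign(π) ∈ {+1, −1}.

-1

Trace 99: π^k(99) = [99, 25, 58, 106, 46, 2, 57] for k=0..6.
Decompose π into cycles: lengths [48, 48, 16, 3, 3, 1] (6 cycles, including the fixed point 0).
Σ(ℓ_i−1) = 119−6 = 113; sign = (−1)^113 = -1.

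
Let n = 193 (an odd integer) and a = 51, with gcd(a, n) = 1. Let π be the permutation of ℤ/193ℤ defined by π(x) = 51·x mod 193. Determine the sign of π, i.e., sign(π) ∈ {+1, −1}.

Trace 112: π^k(112) = [112, 115, 75, 158, 145, 61, 23] for k=0..6.
Cycle lengths of π_51 on ℤ/193ℤ: [192, 1]; 2 cycles in total.
2 cycles on 193: each ℓ→(−1)^(ℓ−1), product (−1)^191 = -1.
The Jacobi symbol (51|193) = -1 (Zolotarev) agrees.

-1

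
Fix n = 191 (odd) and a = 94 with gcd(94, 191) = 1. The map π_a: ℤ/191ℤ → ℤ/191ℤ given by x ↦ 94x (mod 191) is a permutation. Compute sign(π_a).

-1

Trace 181: π^k(181) = [181, 15, 73, 177, 21, 64, 95] for k=0..6.
Cycle type of π: 190 + 1; total 2 cycles.
With 2 cycles on 191 points, sign = (−1)^{191−2} = -1.
Check: (94/191) = -1 by Zolotarev.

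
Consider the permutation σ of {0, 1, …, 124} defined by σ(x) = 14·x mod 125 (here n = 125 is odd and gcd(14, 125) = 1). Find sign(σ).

Trace 94: π^k(94) = [94, 66, 49, 61, 104, 81, 9] for k=0..6.
Decompose π into cycles: lengths [50, 50, 10, 10, 2, 2, 1] (7 cycles, including the fixed point 0).
sign(π) = (−1)^{n − #cycles} = (−1)^{125−7} = (−1)^118 = +1.

+1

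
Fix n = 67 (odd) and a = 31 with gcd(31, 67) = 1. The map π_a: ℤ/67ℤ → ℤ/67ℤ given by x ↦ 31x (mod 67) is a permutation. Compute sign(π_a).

-1

Orbit of 8 under x↦31x: [8, 47, 50, 9, 11, 6, 52]… (length divides ord_67(31)).
Cycle type of π: 66 + 1; total 2 cycles.
Σ(ℓ_i−1) = 67−2 = 65; sign = (−1)^65 = -1.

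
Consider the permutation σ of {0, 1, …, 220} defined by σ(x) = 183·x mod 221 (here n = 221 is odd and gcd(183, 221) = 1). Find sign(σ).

+1

Orbit of 183 under x↦183x: [183, 118, 157, 1]… (length divides ord_221(183)).
The orbit structure of x ↦ 183x mod 221: 65 orbits of sizes [4, 4, 4, 4, 4, 4, 4, 4, 4, 4, 4, 4, 4, 4, 4, 4, 4, 4, 4, 4, 4, 4, 4, 4, 4, 4, 4, 4, 4, 4, 4, 4, 4, 4, 4, 4, 4, 4, 4, 4, 4, 4, 4, 4, 4, 4, 4, 4, 4, 4, 4, 4, 1, 1, 1, 1, 1, 1, 1, 1, 1, 1, 1, 1, 1].
sign(π) = (−1)^{n − #cycles} = (−1)^{221−65} = (−1)^156 = +1.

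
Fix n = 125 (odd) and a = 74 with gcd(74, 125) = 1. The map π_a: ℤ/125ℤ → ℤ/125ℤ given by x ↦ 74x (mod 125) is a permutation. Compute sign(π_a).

+1

Orbit of 101 under x↦74x: [101, 99, 76, 124, 51, 24, 26]… (length divides ord_125(74)).
Decompose π into cycles: lengths [10, 10, 10, 10, 10, 10, 10, 10, 10, 10, 2, 2, 2, 2, 2, 2, 2, 2, 2, 2, 2, 2, 1] (23 cycles, including the fixed point 0).
With 23 cycles on 125 points, sign = (−1)^{125−23} = +1.
Via Zolotarev, sign(π_{74}) = (74|125) = +1.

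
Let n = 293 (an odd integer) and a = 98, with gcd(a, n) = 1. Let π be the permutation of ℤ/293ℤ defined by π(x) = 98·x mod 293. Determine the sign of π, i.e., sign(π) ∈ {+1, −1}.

Trace 280: π^k(280) = [280, 191, 259, 184, 159, 53, 213] for k=0..6.
2 cycles of lengths [292, 1].
sign(π) = (−1)^{n − #cycles} = (−1)^{293−2} = (−1)^291 = -1.

-1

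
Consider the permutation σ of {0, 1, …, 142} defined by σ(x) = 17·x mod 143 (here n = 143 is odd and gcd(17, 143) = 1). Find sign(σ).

Start at x=62: 62 → 53 → 43 → 16 → 129 → 48 → 101 → … (one orbit).
Decompose π into cycles: lengths [30, 30, 30, 30, 10, 6, 6, 1] (8 cycles, including the fixed point 0).
143 − 8 = 135 transpositions; sign(π) = (−1)^135 = -1.

-1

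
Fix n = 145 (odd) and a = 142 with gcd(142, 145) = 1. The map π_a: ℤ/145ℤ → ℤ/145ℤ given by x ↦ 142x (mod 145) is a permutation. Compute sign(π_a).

Start at x=1: 1 → 142 → 9 → 118 → 81 → 47 → 4 → … (one orbit).
7 cycles of lengths [28, 28, 28, 28, 28, 4, 1].
7 cycles on 145: each ℓ→(−1)^(ℓ−1), product (−1)^138 = +1.

+1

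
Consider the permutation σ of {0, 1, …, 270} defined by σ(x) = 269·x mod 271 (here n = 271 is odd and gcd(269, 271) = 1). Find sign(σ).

Trace 263: π^k(263) = [263, 16, 239, 64, 143, 256, 30] for k=0..6.
π_269 has 2 disjoint cycles with lengths [270, 1] on {0,…,270}.
sign(π) = (−1)^{n − #cycles} = (−1)^{271−2} = (−1)^269 = -1.
Via Zolotarev, sign(π_{269}) = (269|271) = -1.

-1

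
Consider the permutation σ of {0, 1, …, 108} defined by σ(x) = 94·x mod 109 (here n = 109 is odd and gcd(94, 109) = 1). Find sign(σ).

+1

Trace 12: π^k(12) = [12, 38, 84, 48, 43, 9, 83] for k=0..6.
Cycle lengths of π_94 on ℤ/109ℤ: [54, 54, 1]; 3 cycles in total.
3 cycles on 109: each ℓ→(−1)^(ℓ−1), product (−1)^106 = +1.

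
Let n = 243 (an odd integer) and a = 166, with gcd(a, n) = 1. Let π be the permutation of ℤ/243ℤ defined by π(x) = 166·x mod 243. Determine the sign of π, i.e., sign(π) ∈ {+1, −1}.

Start at x=148: 148 → 25 → 19 → 238 → 142 → 1 → 166 → … (one orbit).
π_166 has 11 disjoint cycles with lengths [81, 81, 27, 27, 9, 9, 3, 3, 1, 1, 1] on {0,…,242}.
sign(π) = (−1)^{n − #cycles} = (−1)^{243−11} = (−1)^232 = +1.
Check: (166/243) = +1 by Zolotarev.

+1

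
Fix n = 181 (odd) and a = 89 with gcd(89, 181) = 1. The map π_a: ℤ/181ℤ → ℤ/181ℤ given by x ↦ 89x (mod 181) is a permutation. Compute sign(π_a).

-1

Orbit of 142 under x↦89x: [142, 149, 48, 109, 108, 19, 62]… (length divides ord_181(89)).
Decompose π into cycles: lengths [36, 36, 36, 36, 36, 1] (6 cycles, including the fixed point 0).
sign(π) = (−1)^{n − #cycles} = (−1)^{181−6} = (−1)^175 = -1.
Check: (89/181) = -1 by Zolotarev.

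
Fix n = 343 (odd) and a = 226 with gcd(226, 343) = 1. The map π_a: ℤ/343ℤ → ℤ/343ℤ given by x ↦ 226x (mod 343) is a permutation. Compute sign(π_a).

+1

Trace 197: π^k(197) = [197, 275, 67, 50, 324, 165, 246] for k=0..6.
π_226 has 31 disjoint cycles with lengths [21, 21, 21, 21, 21, 21, 21, 21, 21, 21, 21, 21, 21, 21, 3, 3, 3, 3, 3, 3, 3, 3, 3, 3, 3, 3, 3, 3, 3, 3, 1] on {0,…,342}.
With 31 cycles on 343 points, sign = (−1)^{343−31} = +1.
(226|343)_J = +1 (Zolotarev's lemma cross-check).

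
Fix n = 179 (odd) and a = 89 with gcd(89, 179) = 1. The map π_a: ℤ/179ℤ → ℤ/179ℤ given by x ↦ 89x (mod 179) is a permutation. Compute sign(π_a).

Start at x=107: 107 → 36 → 161 → 9 → 85 → 47 → 66 → … (one orbit).
Cycle type of π: 89×2 + 1; total 3 cycles.
3 cycles on 179: each ℓ→(−1)^(ℓ−1), product (−1)^176 = +1.
Zolotarev: (89|179) = +1, matching the cycle-count sign.

+1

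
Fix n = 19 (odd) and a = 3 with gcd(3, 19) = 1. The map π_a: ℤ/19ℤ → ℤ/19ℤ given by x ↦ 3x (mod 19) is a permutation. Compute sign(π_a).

-1

Start at x=7: 7 → 2 → 6 → 18 → 16 → 10 → 11 → … (one orbit).
π_3 has 2 disjoint cycles with lengths [18, 1] on {0,…,18}.
Σ(ℓ_i−1) = 19−2 = 17; sign = (−1)^17 = -1.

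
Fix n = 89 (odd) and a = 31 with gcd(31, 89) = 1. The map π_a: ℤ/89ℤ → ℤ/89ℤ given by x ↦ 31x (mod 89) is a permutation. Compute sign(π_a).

Trace 3: π^k(3) = [3, 4, 35, 17, 82, 50, 37] for k=0..6.
The orbit structure of x ↦ 31x mod 89: 2 orbits of sizes [88, 1].
2 cycles on 89: each ℓ→(−1)^(ℓ−1), product (−1)^87 = -1.

-1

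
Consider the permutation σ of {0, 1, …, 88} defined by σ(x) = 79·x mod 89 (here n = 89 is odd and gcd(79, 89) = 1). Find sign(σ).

Trace 36: π^k(36) = [36, 85, 40, 45, 84, 50, 34] for k=0..6.
Decompose π into cycles: lengths [44, 44, 1] (3 cycles, including the fixed point 0).
89 − 3 = 86 transpositions; sign(π) = (−1)^86 = +1.
The Jacobi symbol (79|89) = +1 (Zolotarev) agrees.

+1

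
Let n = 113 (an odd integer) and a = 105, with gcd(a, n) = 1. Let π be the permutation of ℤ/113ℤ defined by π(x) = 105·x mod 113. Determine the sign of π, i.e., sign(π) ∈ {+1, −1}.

+1

Start at x=53: 53 → 28 → 2 → 97 → 15 → 106 → 56 → … (one orbit).
Cycle type of π: 28×4 + 1; total 5 cycles.
n − c = 113 − 5 = 108; sign = (−1)^108 = +1.
Zolotarev: (105|113) = +1, matching the cycle-count sign.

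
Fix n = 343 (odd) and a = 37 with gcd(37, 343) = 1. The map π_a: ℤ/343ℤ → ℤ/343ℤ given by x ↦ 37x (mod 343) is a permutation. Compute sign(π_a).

+1

Trace 240: π^k(240) = [240, 305, 309, 114, 102, 1, 37] for k=0..6.
7 cycles of lengths [147, 147, 21, 21, 3, 3, 1].
n − c = 343 − 7 = 336; sign = (−1)^336 = +1.
Check: (37/343) = +1 by Zolotarev.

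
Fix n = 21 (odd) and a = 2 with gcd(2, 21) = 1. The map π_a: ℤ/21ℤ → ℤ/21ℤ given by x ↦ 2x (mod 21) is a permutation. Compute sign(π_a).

Orbit of 11 under x↦2x: [11, 1, 2, 4, 8, 16]… (length divides ord_21(2)).
The orbit structure of x ↦ 2x mod 21: 6 orbits of sizes [6, 6, 3, 3, 2, 1].
With 6 cycles on 21 points, sign = (−1)^{21−6} = -1.
The Jacobi symbol (2|21) = -1 (Zolotarev) agrees.

-1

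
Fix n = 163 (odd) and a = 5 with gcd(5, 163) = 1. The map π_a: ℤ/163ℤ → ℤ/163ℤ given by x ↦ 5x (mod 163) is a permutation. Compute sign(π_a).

Trace 158: π^k(158) = [158, 138, 38, 27, 135, 23, 115] for k=0..6.
Cycle lengths of π_5 on ℤ/163ℤ: [54, 54, 54, 1]; 4 cycles in total.
With 4 cycles on 163 points, sign = (−1)^{163−4} = -1.

-1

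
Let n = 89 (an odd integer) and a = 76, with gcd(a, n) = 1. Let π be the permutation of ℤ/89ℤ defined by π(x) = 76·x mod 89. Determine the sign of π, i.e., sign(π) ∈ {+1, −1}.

-1

Start at x=20: 20 → 7 → 87 → 26 → 18 → 33 → 16 → … (one orbit).
2 cycles of lengths [88, 1].
n − c = 89 − 2 = 87; sign = (−1)^87 = -1.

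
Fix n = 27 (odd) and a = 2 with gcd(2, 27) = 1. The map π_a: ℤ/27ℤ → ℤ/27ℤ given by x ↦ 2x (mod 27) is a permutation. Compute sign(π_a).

Trace 19: π^k(19) = [19, 11, 22, 17, 7, 14, 1] for k=0..6.
4 cycles of lengths [18, 6, 2, 1].
sign(π) = (−1)^{n − #cycles} = (−1)^{27−4} = (−1)^23 = -1.
(2|27)_J = -1 (Zolotarev's lemma cross-check).

-1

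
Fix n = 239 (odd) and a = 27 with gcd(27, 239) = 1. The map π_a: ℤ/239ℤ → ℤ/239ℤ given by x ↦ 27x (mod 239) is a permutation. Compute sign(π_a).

Start at x=64: 64 → 55 → 51 → 182 → 134 → 33 → 174 → … (one orbit).
3 cycles of lengths [119, 119, 1].
With 3 cycles on 239 points, sign = (−1)^{239−3} = +1.
Check: (27/239) = +1 by Zolotarev.

+1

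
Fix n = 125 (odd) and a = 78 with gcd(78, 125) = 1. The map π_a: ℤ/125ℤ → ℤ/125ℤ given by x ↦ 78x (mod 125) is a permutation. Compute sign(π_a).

Trace 51: π^k(51) = [51, 103, 34, 27, 106, 18, 29] for k=0..6.
π_78 has 4 disjoint cycles with lengths [100, 20, 4, 1] on {0,…,124}.
125 − 4 = 121 transpositions; sign(π) = (−1)^121 = -1.
Zolotarev: (78|125) = -1, matching the cycle-count sign.

-1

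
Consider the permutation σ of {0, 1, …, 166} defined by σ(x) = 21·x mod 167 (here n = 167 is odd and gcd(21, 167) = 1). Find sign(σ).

+1

Start at x=76: 76 → 93 → 116 → 98 → 54 → 132 → 100 → … (one orbit).
The orbit structure of x ↦ 21x mod 167: 3 orbits of sizes [83, 83, 1].
sign(π) = (−1)^{n − #cycles} = (−1)^{167−3} = (−1)^164 = +1.
Zolotarev: (21|167) = +1, matching the cycle-count sign.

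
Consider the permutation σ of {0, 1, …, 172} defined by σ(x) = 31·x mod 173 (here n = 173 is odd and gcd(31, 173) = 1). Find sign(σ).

Orbit of 43 under x↦31x: [43, 122, 149, 121, 118, 25, 83]… (length divides ord_173(31)).
Decompose π into cycles: lengths [86, 86, 1] (3 cycles, including the fixed point 0).
3 cycles on 173: each ℓ→(−1)^(ℓ−1), product (−1)^170 = +1.
(31|173)_J = +1 (Zolotarev's lemma cross-check).

+1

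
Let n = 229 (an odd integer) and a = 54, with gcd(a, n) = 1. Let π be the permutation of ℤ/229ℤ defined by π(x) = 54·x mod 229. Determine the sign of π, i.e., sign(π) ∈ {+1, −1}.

-1

Start at x=93: 93 → 213 → 52 → 60 → 34 → 4 → 216 → … (one orbit).
π_54 has 4 disjoint cycles with lengths [76, 76, 76, 1] on {0,…,228}.
4 cycles on 229: each ℓ→(−1)^(ℓ−1), product (−1)^225 = -1.
(54|229)_J = -1 (Zolotarev's lemma cross-check).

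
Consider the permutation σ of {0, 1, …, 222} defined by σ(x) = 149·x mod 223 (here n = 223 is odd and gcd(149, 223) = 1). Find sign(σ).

Orbit of 38 under x↦149x: [38, 87, 29, 84, 28, 158, 127]… (length divides ord_223(149)).
π_149 has 2 disjoint cycles with lengths [222, 1] on {0,…,222}.
n − c = 223 − 2 = 221; sign = (−1)^221 = -1.
The Jacobi symbol (149|223) = -1 (Zolotarev) agrees.

-1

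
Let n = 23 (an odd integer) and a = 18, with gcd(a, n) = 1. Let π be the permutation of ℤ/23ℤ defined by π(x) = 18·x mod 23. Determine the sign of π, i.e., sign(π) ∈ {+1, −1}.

Trace 13: π^k(13) = [13, 4, 3, 8, 6, 16, 12] for k=0..6.
Cycle lengths of π_18 on ℤ/23ℤ: [11, 11, 1]; 3 cycles in total.
3 cycles on 23: each ℓ→(−1)^(ℓ−1), product (−1)^20 = +1.

+1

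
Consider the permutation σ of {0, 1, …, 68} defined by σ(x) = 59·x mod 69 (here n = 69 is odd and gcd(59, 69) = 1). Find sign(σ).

-1

Trace 4: π^k(4) = [4, 29, 55, 2, 49, 62, 1] for k=0..6.
The orbit structure of x ↦ 59x mod 69: 6 orbits of sizes [22, 22, 11, 11, 2, 1].
Σ(ℓ_i−1) = 69−6 = 63; sign = (−1)^63 = -1.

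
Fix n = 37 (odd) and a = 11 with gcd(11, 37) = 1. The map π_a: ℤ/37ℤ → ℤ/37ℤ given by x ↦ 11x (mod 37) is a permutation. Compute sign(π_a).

Start at x=36: 36 → 26 → 27 → 1 → 11 → 10 → 36 (one orbit).
Cycle lengths of π_11 on ℤ/37ℤ: [6, 6, 6, 6, 6, 6, 1]; 7 cycles in total.
With 7 cycles on 37 points, sign = (−1)^{37−7} = +1.

+1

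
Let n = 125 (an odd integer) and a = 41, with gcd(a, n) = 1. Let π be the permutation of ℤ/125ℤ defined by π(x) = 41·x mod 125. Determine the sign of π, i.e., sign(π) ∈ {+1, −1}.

Trace 61: π^k(61) = [61, 1, 41, 56, 46, 11, 76] for k=0..6.
π_41 has 13 disjoint cycles with lengths [25, 25, 25, 25, 5, 5, 5, 5, 1, 1, 1, 1, 1] on {0,…,124}.
n − c = 125 − 13 = 112; sign = (−1)^112 = +1.
Check: (41/125) = +1 by Zolotarev.

+1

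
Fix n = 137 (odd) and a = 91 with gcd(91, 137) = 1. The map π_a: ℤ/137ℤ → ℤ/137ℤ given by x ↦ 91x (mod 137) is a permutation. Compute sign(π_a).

Orbit of 40 under x↦91x: [40, 78, 111, 100, 58, 72, 113]… (length divides ord_137(91)).
Decompose π into cycles: lengths [136, 1] (2 cycles, including the fixed point 0).
n − c = 137 − 2 = 135; sign = (−1)^135 = -1.
(91|137)_J = -1 (Zolotarev's lemma cross-check).

-1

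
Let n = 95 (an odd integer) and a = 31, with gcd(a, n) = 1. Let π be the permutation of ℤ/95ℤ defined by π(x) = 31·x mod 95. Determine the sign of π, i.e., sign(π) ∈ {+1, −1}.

-1

Start at x=31: 31 → 11 → 56 → 26 → 46 → 1 → 31 (one orbit).
Cycle lengths of π_31 on ℤ/95ℤ: [6, 6, 6, 6, 6, 6, 6, 6, 6, 6, 6, 6, 6, 6, 6, 1, 1, 1, 1, 1]; 20 cycles in total.
With 20 cycles on 95 points, sign = (−1)^{95−20} = -1.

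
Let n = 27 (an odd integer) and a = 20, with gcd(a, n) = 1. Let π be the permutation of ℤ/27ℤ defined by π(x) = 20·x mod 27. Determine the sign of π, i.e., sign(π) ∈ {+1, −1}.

Trace 5: π^k(5) = [5, 19, 2, 13, 17, 16, 23] for k=0..6.
Cycle type of π: 18 + 6 + 2 + 1; total 4 cycles.
sign(π) = (−1)^{n − #cycles} = (−1)^{27−4} = (−1)^23 = -1.
(20|27)_J = -1 (Zolotarev's lemma cross-check).

-1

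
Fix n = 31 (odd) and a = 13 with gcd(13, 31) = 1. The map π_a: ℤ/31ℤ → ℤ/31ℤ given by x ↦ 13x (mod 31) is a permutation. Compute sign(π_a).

-1

Start at x=17: 17 → 4 → 21 → 25 → 15 → 9 → 24 → … (one orbit).
Cycle lengths of π_13 on ℤ/31ℤ: [30, 1]; 2 cycles in total.
With 2 cycles on 31 points, sign = (−1)^{31−2} = -1.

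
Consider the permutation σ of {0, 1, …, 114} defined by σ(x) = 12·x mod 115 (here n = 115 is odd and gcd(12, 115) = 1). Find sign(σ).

-1

Trace 104: π^k(104) = [104, 98, 26, 82, 64, 78, 16] for k=0..6.
The orbit structure of x ↦ 12x mod 115: 6 orbits of sizes [44, 44, 11, 11, 4, 1].
With 6 cycles on 115 points, sign = (−1)^{115−6} = -1.
Via Zolotarev, sign(π_{12}) = (12|115) = -1.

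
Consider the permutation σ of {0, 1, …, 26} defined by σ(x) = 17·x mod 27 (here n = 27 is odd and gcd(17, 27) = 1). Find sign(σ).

-1

Trace 8: π^k(8) = [8, 1, 17, 19, 26, 10] for k=0..5.
The orbit structure of x ↦ 17x mod 27: 8 orbits of sizes [6, 6, 6, 2, 2, 2, 2, 1].
n − c = 27 − 8 = 19; sign = (−1)^19 = -1.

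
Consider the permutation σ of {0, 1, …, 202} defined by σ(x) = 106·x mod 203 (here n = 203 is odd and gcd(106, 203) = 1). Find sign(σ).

Orbit of 78 under x↦106x: [78, 148, 57, 155, 190, 43, 92]… (length divides ord_203(106)).
Decompose π into cycles: lengths [28, 28, 28, 28, 28, 28, 28, 1, 1, 1, 1, 1, 1, 1] (14 cycles, including the fixed point 0).
Σ(ℓ_i−1) = 203−14 = 189; sign = (−1)^189 = -1.
Via Zolotarev, sign(π_{106}) = (106|203) = -1.

-1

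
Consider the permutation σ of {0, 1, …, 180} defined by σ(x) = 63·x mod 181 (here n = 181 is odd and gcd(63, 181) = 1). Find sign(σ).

Orbit of 113 under x↦63x: [113, 60, 160, 125, 92, 4, 71]… (length divides ord_181(63)).
The orbit structure of x ↦ 63x mod 181: 2 orbits of sizes [180, 1].
Σ(ℓ_i−1) = 181−2 = 179; sign = (−1)^179 = -1.

-1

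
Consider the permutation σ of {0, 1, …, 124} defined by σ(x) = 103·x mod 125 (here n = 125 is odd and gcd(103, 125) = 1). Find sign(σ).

-1

Trace 71: π^k(71) = [71, 63, 114, 117, 51, 3, 59] for k=0..6.
Decompose π into cycles: lengths [100, 20, 4, 1] (4 cycles, including the fixed point 0).
Σ(ℓ_i−1) = 125−4 = 121; sign = (−1)^121 = -1.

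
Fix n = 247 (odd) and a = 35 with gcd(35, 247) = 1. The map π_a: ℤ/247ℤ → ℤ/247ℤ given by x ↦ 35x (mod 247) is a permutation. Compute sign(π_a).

+1

Orbit of 237 under x↦35x: [237, 144, 100, 42, 235, 74, 120]… (length divides ord_247(35)).
Cycle type of π: 9×26 + 3×4 + 1; total 31 cycles.
247 − 31 = 216 transpositions; sign(π) = (−1)^216 = +1.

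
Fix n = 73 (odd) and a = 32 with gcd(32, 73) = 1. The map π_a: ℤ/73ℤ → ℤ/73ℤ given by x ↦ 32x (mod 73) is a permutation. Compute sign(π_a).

Trace 55: π^k(55) = [55, 8, 37, 16, 1, 32, 2] for k=0..6.
Cycle type of π: 9×8 + 1; total 9 cycles.
Σ(ℓ_i−1) = 73−9 = 64; sign = (−1)^64 = +1.
(32|73)_J = +1 (Zolotarev's lemma cross-check).

+1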